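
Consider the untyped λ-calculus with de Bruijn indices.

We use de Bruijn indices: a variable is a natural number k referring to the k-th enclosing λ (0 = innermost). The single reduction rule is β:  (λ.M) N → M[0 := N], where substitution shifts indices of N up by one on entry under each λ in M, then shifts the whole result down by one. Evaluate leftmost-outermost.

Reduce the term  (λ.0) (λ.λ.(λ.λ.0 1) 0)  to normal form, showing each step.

Answer: normal form = λ.λ.λ.0 1  (in 2 steps)

Working:
  start: (λ.0) (λ.λ.(λ.λ.0 1) 0)
  [1] λ.λ.(λ.λ.0 1) 0
  [2] λ.λ.λ.0 1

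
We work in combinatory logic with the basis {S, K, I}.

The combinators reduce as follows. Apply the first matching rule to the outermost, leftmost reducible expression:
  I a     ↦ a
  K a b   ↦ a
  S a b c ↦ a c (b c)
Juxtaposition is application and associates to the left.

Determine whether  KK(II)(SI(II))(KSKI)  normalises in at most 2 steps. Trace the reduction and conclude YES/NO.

  start: KK(II)(SI(II))(KSKI)
  step 1: K(SI(II))(KSKI)
  step 2: SI(II)

Answer: NO — after 2 steps the term is SI(II), not yet normal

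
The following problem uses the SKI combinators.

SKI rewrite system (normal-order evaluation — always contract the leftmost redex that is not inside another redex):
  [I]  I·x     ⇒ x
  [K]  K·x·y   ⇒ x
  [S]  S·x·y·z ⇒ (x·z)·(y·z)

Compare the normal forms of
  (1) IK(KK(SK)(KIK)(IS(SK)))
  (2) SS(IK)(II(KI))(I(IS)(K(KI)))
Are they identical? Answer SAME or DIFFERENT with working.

Answer: SAME — A ⇓ KI, B ⇓ KI

Derivation:
Term A:
  start: IK(KK(SK)(KIK)(IS(SK)))
  [1] K(KK(SK)(KIK)(IS(SK)))
  [2] K(K(KIK)(IS(SK)))
  [3] K(KIK)
  [4] KI

Term B:
  start: SS(IK)(II(KI))(I(IS)(K(KI)))
  [1] S(II(KI))(IK(II(KI)))(I(IS)(K(KI)))
  [2] II(KI)(I(IS)(K(KI)))(IK(II(KI))(I(IS)(K(KI))))
  [3] I(KI)(I(IS)(K(KI)))(IK(II(KI))(I(IS)(K(KI))))
  [4] KI(I(IS)(K(KI)))(IK(II(KI))(I(IS)(K(KI))))
  [5] I(IK(II(KI))(I(IS)(K(KI))))
  [6] IK(II(KI))(I(IS)(K(KI)))
  [7] K(II(KI))(I(IS)(K(KI)))
  [8] II(KI)
  [9] I(KI)
  [10] KI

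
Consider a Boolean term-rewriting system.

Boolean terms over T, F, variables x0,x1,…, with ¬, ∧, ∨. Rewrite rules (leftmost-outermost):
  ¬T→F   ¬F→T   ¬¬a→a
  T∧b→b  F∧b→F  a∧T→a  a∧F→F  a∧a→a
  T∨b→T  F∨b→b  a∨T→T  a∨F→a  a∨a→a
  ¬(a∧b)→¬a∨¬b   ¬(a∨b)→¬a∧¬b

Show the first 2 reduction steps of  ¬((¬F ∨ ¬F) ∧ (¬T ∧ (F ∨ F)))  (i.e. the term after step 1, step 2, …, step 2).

Answer: after 2 steps: (¬¬F ∧ ¬¬F) ∨ ¬(¬T ∧ (F ∨ F))

Derivation:
  start: ¬((¬F ∨ ¬F) ∧ (¬T ∧ (F ∨ F)))
  →1  ¬(¬F ∨ ¬F) ∨ ¬(¬T ∧ (F ∨ F))
  →2  (¬¬F ∧ ¬¬F) ∨ ¬(¬T ∧ (F ∨ F))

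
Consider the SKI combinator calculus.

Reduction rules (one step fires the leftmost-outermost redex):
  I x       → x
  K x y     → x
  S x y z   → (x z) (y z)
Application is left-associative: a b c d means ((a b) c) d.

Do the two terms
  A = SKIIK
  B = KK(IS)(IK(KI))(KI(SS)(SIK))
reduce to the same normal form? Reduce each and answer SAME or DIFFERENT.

Answer: DIFFERENT — A ⇓ K, B ⇓ K(KI)

Reduction:
Term A:
  start: SKIIK
  step 1: KI(II)K
  step 2: IK
  step 3: K

Term B:
  start: KK(IS)(IK(KI))(KI(SS)(SIK))
  step 1: K(IK(KI))(KI(SS)(SIK))
  step 2: IK(KI)
  step 3: K(KI)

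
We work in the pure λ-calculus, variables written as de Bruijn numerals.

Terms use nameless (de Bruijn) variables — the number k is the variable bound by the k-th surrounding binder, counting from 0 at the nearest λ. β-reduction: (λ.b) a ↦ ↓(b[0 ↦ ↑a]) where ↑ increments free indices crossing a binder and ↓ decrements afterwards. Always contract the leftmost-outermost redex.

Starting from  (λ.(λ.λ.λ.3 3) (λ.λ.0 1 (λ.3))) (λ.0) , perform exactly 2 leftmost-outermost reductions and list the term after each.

  start: (λ.(λ.λ.λ.3 3) (λ.λ.0 1 (λ.3))) (λ.0)
  [1] (λ.λ.λ.(λ.0) (λ.0)) (λ.λ.0 1 (λ.λ.0))
  [2] λ.λ.(λ.0) (λ.0)

Answer: after 2 steps: λ.λ.(λ.0) (λ.0)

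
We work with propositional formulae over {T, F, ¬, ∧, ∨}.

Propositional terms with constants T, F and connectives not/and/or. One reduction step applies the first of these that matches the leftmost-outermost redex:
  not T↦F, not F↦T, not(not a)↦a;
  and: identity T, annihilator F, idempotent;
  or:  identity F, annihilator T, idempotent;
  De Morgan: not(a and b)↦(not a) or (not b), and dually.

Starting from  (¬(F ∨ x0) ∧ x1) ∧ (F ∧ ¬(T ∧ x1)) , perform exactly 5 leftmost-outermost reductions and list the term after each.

Answer: after 5 steps: F

Reduction:
  start: (¬(F ∨ x0) ∧ x1) ∧ (F ∧ ¬(T ∧ x1))
  →1  ((¬F ∧ ¬x0) ∧ x1) ∧ (F ∧ ¬(T ∧ x1))
  →2  ((T ∧ ¬x0) ∧ x1) ∧ (F ∧ ¬(T ∧ x1))
  →3  (¬x0 ∧ x1) ∧ (F ∧ ¬(T ∧ x1))
  →4  (¬x0 ∧ x1) ∧ F
  →5  F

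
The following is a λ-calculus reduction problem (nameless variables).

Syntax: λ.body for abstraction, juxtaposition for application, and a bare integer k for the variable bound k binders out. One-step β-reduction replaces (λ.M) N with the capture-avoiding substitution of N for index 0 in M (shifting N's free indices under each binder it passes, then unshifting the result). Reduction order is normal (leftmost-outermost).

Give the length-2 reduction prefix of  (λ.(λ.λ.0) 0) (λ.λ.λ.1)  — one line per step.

Answer: after 2 steps: λ.0

Derivation:
  start: (λ.(λ.λ.0) 0) (λ.λ.λ.1)
  →1  (λ.λ.0) (λ.λ.λ.1)
  →2  λ.0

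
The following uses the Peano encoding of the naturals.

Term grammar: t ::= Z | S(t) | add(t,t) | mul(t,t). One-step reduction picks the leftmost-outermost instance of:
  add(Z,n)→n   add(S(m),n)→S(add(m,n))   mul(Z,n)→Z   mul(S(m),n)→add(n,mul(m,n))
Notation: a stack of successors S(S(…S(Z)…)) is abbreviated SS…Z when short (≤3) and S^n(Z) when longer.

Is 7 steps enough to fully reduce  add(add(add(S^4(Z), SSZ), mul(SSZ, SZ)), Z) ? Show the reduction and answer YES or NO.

Answer: NO — after 7 steps the term is S(S(add(add(S(add(SZ, SSZ)), mul(SSZ, SZ)), Z))), not yet normal

Derivation:
  start: add(add(add(S^4(Z), SSZ), mul(SSZ, SZ)), Z)
  →1  add(add(S(add(SSSZ, SSZ)), mul(SSZ, SZ)), Z)
  →2  add(S(add(add(SSSZ, SSZ), mul(SSZ, SZ))), Z)
  →3  S(add(add(add(SSSZ, SSZ), mul(SSZ, SZ)), Z))
  →4  S(add(add(S(add(SSZ, SSZ)), mul(SSZ, SZ)), Z))
  →5  S(add(S(add(add(SSZ, SSZ), mul(SSZ, SZ))), Z))
  →6  S(S(add(add(add(SSZ, SSZ), mul(SSZ, SZ)), Z)))
  →7  S(S(add(add(S(add(SZ, SSZ)), mul(SSZ, SZ)), Z)))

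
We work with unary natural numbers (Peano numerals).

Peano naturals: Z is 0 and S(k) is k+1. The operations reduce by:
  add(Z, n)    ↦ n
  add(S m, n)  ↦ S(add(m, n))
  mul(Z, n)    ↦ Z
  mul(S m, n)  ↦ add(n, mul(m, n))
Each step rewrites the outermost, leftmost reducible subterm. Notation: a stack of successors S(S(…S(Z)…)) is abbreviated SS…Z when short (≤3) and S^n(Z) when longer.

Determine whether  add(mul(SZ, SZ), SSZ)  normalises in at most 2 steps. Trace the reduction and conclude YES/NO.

Answer: NO — after 2 steps the term is add(S(add(Z, mul(Z, SZ))), SSZ), not yet normal

Working:
  start: add(mul(SZ, SZ), SSZ)
  step 1: add(add(SZ, mul(Z, SZ)), SSZ)
  step 2: add(S(add(Z, mul(Z, SZ))), SSZ)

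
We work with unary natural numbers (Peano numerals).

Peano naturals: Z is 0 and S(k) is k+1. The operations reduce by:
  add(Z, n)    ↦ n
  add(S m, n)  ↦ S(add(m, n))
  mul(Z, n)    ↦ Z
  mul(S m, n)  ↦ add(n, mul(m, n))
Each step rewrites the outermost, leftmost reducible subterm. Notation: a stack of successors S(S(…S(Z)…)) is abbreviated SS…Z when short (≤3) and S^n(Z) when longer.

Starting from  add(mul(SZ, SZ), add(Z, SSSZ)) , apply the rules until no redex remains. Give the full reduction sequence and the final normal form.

Answer: normal form = S^4(Z)  (in 7 steps)

Working:
  start: add(mul(SZ, SZ), add(Z, SSSZ))
  step 1: add(add(SZ, mul(Z, SZ)), add(Z, SSSZ))
  step 2: add(S(add(Z, mul(Z, SZ))), add(Z, SSSZ))
  step 3: S(add(add(Z, mul(Z, SZ)), add(Z, SSSZ)))
  step 4: S(add(mul(Z, SZ), add(Z, SSSZ)))
  step 5: S(add(Z, add(Z, SSSZ)))
  step 6: S(add(Z, SSSZ))
  step 7: S^4(Z)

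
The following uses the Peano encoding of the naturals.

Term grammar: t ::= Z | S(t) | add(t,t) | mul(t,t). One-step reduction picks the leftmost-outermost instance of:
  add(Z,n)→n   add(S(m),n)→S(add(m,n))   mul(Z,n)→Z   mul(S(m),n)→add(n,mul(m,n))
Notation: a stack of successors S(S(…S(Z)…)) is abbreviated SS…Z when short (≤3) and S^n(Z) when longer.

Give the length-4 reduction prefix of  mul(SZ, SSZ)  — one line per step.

  start: mul(SZ, SSZ)
  →1  add(SSZ, mul(Z, SSZ))
  →2  S(add(SZ, mul(Z, SSZ)))
  →3  S(S(add(Z, mul(Z, SSZ))))
  →4  S(S(mul(Z, SSZ)))

Answer: after 4 steps: S(S(mul(Z, SSZ)))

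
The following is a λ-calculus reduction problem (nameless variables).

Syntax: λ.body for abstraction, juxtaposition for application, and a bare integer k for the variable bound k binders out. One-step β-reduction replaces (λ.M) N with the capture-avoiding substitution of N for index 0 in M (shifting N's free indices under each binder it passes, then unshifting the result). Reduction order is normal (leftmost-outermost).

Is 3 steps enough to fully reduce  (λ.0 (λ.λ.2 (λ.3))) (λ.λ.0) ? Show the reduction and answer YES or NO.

Answer: YES — reaches normal form λ.0 in 2 ≤ 3 steps

Working:
  start: (λ.0 (λ.λ.2 (λ.3))) (λ.λ.0)
  →1  (λ.λ.0) (λ.λ.(λ.λ.0) (λ.λ.λ.0))
  →2  λ.0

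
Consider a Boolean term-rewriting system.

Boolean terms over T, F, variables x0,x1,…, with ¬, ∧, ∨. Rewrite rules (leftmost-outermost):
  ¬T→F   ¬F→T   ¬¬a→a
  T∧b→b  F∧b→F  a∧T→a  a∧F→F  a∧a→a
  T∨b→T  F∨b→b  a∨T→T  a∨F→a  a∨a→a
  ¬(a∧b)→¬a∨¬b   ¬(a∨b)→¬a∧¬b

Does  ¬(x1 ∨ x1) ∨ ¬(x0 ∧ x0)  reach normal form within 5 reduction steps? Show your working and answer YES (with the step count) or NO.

Answer: YES — reaches normal form ¬x1 ∨ ¬x0 in 4 ≤ 5 steps

Derivation:
  start: ¬(x1 ∨ x1) ∨ ¬(x0 ∧ x0)
  [1] (¬x1 ∧ ¬x1) ∨ ¬(x0 ∧ x0)
  [2] ¬x1 ∨ ¬(x0 ∧ x0)
  [3] ¬x1 ∨ (¬x0 ∨ ¬x0)
  [4] ¬x1 ∨ ¬x0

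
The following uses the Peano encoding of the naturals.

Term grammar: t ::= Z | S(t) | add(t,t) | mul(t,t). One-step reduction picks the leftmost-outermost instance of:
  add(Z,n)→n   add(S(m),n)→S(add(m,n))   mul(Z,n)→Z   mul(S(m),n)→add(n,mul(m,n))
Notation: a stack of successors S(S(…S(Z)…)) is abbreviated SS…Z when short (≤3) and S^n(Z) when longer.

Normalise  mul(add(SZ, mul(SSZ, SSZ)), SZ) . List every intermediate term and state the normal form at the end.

  start: mul(add(SZ, mul(SSZ, SSZ)), SZ)
  step 1: mul(S(add(Z, mul(SSZ, SSZ))), SZ)
  step 2: add(SZ, mul(add(Z, mul(SSZ, SSZ)), SZ))
  step 3: S(add(Z, mul(add(Z, mul(SSZ, SSZ)), SZ)))
  step 4: S(mul(add(Z, mul(SSZ, SSZ)), SZ))
  step 5: S(mul(mul(SSZ, SSZ), SZ))
  step 6: S(mul(add(SSZ, mul(SZ, SSZ)), SZ))
  step 7: S(mul(S(add(SZ, mul(SZ, SSZ))), SZ))
  step 8: S(add(SZ, mul(add(SZ, mul(SZ, SSZ)), SZ)))
  step 9: S(S(add(Z, mul(add(SZ, mul(SZ, SSZ)), SZ))))
  step 10: S(S(mul(add(SZ, mul(SZ, SSZ)), SZ)))
  step 11: S(S(mul(S(add(Z, mul(SZ, SSZ))), SZ)))
  step 12: S(S(add(SZ, mul(add(Z, mul(SZ, SSZ)), SZ))))
  step 13: S(S(S(add(Z, mul(add(Z, mul(SZ, SSZ)), SZ)))))
  step 14: S(S(S(mul(add(Z, mul(SZ, SSZ)), SZ))))
  step 15: S(S(S(mul(mul(SZ, SSZ), SZ))))
  step 16: S(S(S(mul(add(SSZ, mul(Z, SSZ)), SZ))))
  step 17: S(S(S(mul(S(add(SZ, mul(Z, SSZ))), SZ))))
  step 18: S(S(S(add(SZ, mul(add(SZ, mul(Z, SSZ)), SZ)))))
  step 19: S(S(S(S(add(Z, mul(add(SZ, mul(Z, SSZ)), SZ))))))
  step 20: S(S(S(S(mul(add(SZ, mul(Z, SSZ)), SZ)))))
  step 21: S(S(S(S(mul(S(add(Z, mul(Z, SSZ))), SZ)))))
  step 22: S(S(S(S(add(SZ, mul(add(Z, mul(Z, SSZ)), SZ))))))
  step 23: S(S(S(S(S(add(Z, mul(add(Z, mul(Z, SSZ)), SZ)))))))
  step 24: S(S(S(S(S(mul(add(Z, mul(Z, SSZ)), SZ))))))
  step 25: S(S(S(S(S(mul(mul(Z, SSZ), SZ))))))
  step 26: S(S(S(S(S(mul(Z, SZ))))))
  step 27: S^5(Z)

Answer: normal form = S^5(Z)  (in 27 steps)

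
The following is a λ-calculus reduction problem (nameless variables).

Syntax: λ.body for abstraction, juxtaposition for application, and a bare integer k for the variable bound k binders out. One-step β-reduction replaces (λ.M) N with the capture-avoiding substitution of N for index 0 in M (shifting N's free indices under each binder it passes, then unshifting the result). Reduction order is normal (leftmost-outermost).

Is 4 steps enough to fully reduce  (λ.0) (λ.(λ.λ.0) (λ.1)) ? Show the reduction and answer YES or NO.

  start: (λ.0) (λ.(λ.λ.0) (λ.1))
  step 1: λ.(λ.λ.0) (λ.1)
  step 2: λ.λ.0

Answer: YES — reaches normal form λ.λ.0 in 2 ≤ 4 steps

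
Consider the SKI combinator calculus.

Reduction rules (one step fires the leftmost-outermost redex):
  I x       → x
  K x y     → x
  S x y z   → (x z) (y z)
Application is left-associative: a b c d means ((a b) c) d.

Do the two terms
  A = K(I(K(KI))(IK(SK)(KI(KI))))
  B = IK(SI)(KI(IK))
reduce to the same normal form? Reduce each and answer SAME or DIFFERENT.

Term A:
  start: K(I(K(KI))(IK(SK)(KI(KI))))
  [1] K(K(KI)(IK(SK)(KI(KI))))
  [2] K(KI)

Term B:
  start: IK(SI)(KI(IK))
  [1] K(SI)(KI(IK))
  [2] SI

Answer: DIFFERENT — A ⇓ K(KI), B ⇓ SI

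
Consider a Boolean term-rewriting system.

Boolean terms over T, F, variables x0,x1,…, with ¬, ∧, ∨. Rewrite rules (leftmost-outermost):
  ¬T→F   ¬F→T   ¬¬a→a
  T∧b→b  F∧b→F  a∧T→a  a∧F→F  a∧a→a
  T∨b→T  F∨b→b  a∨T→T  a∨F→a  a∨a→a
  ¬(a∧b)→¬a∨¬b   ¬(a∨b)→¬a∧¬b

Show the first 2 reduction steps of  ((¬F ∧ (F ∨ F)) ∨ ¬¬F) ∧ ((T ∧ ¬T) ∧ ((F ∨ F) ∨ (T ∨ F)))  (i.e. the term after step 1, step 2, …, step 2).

Answer: after 2 steps: ((F ∨ F) ∨ ¬¬F) ∧ ((T ∧ ¬T) ∧ ((F ∨ F) ∨ (T ∨ F)))

Derivation:
  start: ((¬F ∧ (F ∨ F)) ∨ ¬¬F) ∧ ((T ∧ ¬T) ∧ ((F ∨ F) ∨ (T ∨ F)))
  [1] ((T ∧ (F ∨ F)) ∨ ¬¬F) ∧ ((T ∧ ¬T) ∧ ((F ∨ F) ∨ (T ∨ F)))
  [2] ((F ∨ F) ∨ ¬¬F) ∧ ((T ∧ ¬T) ∧ ((F ∨ F) ∨ (T ∨ F)))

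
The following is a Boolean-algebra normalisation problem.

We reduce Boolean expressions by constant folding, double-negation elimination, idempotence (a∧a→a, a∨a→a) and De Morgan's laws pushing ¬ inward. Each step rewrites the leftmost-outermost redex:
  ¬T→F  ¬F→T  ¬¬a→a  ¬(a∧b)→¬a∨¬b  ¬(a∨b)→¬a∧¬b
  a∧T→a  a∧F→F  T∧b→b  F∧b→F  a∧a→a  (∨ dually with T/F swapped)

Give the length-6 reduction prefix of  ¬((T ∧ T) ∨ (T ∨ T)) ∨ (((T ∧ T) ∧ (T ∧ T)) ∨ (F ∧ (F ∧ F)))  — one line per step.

Answer: after 6 steps: ((T ∧ T) ∧ (T ∧ T)) ∨ (F ∧ (F ∧ F))

Working:
  start: ¬((T ∧ T) ∨ (T ∨ T)) ∨ (((T ∧ T) ∧ (T ∧ T)) ∨ (F ∧ (F ∧ F)))
  →1  (¬(T ∧ T) ∧ ¬(T ∨ T)) ∨ (((T ∧ T) ∧ (T ∧ T)) ∨ (F ∧ (F ∧ F)))
  →2  ((¬T ∨ ¬T) ∧ ¬(T ∨ T)) ∨ (((T ∧ T) ∧ (T ∧ T)) ∨ (F ∧ (F ∧ F)))
  →3  (¬T ∧ ¬(T ∨ T)) ∨ (((T ∧ T) ∧ (T ∧ T)) ∨ (F ∧ (F ∧ F)))
  →4  (F ∧ ¬(T ∨ T)) ∨ (((T ∧ T) ∧ (T ∧ T)) ∨ (F ∧ (F ∧ F)))
  →5  F ∨ (((T ∧ T) ∧ (T ∧ T)) ∨ (F ∧ (F ∧ F)))
  →6  ((T ∧ T) ∧ (T ∧ T)) ∨ (F ∧ (F ∧ F))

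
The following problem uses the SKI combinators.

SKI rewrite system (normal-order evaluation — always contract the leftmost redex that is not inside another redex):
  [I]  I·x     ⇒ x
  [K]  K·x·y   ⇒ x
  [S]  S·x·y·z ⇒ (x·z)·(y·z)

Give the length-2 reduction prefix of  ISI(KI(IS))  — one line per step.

  start: ISI(KI(IS))
  step 1: SI(KI(IS))
  step 2: SII

Answer: after 2 steps: SII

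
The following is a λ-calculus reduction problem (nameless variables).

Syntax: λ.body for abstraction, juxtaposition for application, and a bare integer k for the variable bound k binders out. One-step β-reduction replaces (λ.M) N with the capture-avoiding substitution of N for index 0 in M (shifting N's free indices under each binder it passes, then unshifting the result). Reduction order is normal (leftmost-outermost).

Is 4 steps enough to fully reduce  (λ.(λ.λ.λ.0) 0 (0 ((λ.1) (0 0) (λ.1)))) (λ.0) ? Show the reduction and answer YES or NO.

  start: (λ.(λ.λ.λ.0) 0 (0 ((λ.1) (0 0) (λ.1)))) (λ.0)
  [1] (λ.λ.λ.0) (λ.0) ((λ.0) ((λ.λ.0) ((λ.0) (λ.0)) (λ.λ.0)))
  [2] (λ.λ.0) ((λ.0) ((λ.λ.0) ((λ.0) (λ.0)) (λ.λ.0)))
  [3] λ.0

Answer: YES — reaches normal form λ.0 in 3 ≤ 4 steps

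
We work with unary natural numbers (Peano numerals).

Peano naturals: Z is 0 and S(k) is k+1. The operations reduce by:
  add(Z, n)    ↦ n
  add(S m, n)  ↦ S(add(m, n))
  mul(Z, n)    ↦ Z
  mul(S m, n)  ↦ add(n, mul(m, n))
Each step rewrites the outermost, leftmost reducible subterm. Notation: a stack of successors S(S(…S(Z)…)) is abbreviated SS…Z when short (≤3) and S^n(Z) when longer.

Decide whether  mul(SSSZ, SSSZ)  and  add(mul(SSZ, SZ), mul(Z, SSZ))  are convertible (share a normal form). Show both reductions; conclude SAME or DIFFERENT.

Term A:
  start: mul(SSSZ, SSSZ)
  →1  add(SSSZ, mul(SSZ, SSSZ))
  →2  S(add(SSZ, mul(SSZ, SSSZ)))
  →3  S(S(add(SZ, mul(SSZ, SSSZ))))
  →4  S(S(S(add(Z, mul(SSZ, SSSZ)))))
  →5  S(S(S(mul(SSZ, SSSZ))))
  →6  S(S(S(add(SSSZ, mul(SZ, SSSZ)))))
  →7  S(S(S(S(add(SSZ, mul(SZ, SSSZ))))))
  →8  S(S(S(S(S(add(SZ, mul(SZ, SSSZ)))))))
  →9  S(S(S(S(S(S(add(Z, mul(SZ, SSSZ))))))))
  →10  S(S(S(S(S(S(mul(SZ, SSSZ)))))))
  →11  S(S(S(S(S(S(add(SSSZ, mul(Z, SSSZ))))))))
  →12  S(S(S(S(S(S(S(add(SSZ, mul(Z, SSSZ)))))))))
  →13  S(S(S(S(S(S(S(S(add(SZ, mul(Z, SSSZ))))))))))
  →14  S(S(S(S(S(S(S(S(S(add(Z, mul(Z, SSSZ)))))))))))
  →15  S(S(S(S(S(S(S(S(S(mul(Z, SSSZ))))))))))
  →16  S^9(Z)

Term B:
  start: add(mul(SSZ, SZ), mul(Z, SSZ))
  →1  add(add(SZ, mul(SZ, SZ)), mul(Z, SSZ))
  →2  add(S(add(Z, mul(SZ, SZ))), mul(Z, SSZ))
  →3  S(add(add(Z, mul(SZ, SZ)), mul(Z, SSZ)))
  →4  S(add(mul(SZ, SZ), mul(Z, SSZ)))
  →5  S(add(add(SZ, mul(Z, SZ)), mul(Z, SSZ)))
  →6  S(add(S(add(Z, mul(Z, SZ))), mul(Z, SSZ)))
  →7  S(S(add(add(Z, mul(Z, SZ)), mul(Z, SSZ))))
  →8  S(S(add(mul(Z, SZ), mul(Z, SSZ))))
  →9  S(S(add(Z, mul(Z, SSZ))))
  →10  S(S(mul(Z, SSZ)))
  →11  SSZ

Answer: DIFFERENT — A ⇓ S^9(Z), B ⇓ SSZ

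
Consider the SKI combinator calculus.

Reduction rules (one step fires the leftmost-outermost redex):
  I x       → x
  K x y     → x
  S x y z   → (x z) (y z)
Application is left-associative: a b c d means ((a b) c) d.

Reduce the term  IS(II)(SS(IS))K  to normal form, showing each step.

  start: IS(II)(SS(IS))K
  [1] S(II)(SS(IS))K
  [2] IIK(SS(IS)K)
  [3] IK(SS(IS)K)
  [4] K(SS(IS)K)
  [5] K(SK(ISK))
  [6] K(SK(SK))

Answer: normal form = K(SK(SK))  (in 6 steps)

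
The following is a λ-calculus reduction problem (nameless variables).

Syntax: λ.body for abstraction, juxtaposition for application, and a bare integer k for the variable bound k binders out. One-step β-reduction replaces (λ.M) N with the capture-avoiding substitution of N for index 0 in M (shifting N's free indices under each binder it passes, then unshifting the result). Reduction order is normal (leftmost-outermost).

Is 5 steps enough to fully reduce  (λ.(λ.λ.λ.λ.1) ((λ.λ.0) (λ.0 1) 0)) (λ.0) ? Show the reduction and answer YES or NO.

Answer: YES — reaches normal form λ.λ.λ.1 in 2 ≤ 5 steps

Working:
  start: (λ.(λ.λ.λ.λ.1) ((λ.λ.0) (λ.0 1) 0)) (λ.0)
  →1  (λ.λ.λ.λ.1) ((λ.λ.0) (λ.0 (λ.0)) (λ.0))
  →2  λ.λ.λ.1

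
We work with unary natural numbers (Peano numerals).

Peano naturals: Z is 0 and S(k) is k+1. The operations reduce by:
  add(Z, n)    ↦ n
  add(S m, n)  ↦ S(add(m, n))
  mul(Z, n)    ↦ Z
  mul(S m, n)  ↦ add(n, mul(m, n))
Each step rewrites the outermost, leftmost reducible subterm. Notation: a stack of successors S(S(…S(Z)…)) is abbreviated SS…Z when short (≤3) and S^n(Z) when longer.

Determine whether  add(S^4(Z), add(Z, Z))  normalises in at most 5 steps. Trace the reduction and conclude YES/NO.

Answer: NO — after 5 steps the term is S(S(S(S(add(Z, Z))))), not yet normal

Working:
  start: add(S^4(Z), add(Z, Z))
  →1  S(add(SSSZ, add(Z, Z)))
  →2  S(S(add(SSZ, add(Z, Z))))
  →3  S(S(S(add(SZ, add(Z, Z)))))
  →4  S(S(S(S(add(Z, add(Z, Z))))))
  →5  S(S(S(S(add(Z, Z)))))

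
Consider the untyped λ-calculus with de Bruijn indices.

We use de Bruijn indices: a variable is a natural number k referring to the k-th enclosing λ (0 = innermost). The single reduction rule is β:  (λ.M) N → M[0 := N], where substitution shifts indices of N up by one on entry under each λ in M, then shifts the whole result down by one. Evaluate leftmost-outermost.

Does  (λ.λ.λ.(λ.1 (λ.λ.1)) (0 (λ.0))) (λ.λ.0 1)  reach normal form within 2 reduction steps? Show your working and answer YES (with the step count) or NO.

Answer: YES — reaches normal form λ.λ.0 (λ.λ.1) in 2 ≤ 2 steps

Working:
  start: (λ.λ.λ.(λ.1 (λ.λ.1)) (0 (λ.0))) (λ.λ.0 1)
  [1] λ.λ.(λ.1 (λ.λ.1)) (0 (λ.0))
  [2] λ.λ.0 (λ.λ.1)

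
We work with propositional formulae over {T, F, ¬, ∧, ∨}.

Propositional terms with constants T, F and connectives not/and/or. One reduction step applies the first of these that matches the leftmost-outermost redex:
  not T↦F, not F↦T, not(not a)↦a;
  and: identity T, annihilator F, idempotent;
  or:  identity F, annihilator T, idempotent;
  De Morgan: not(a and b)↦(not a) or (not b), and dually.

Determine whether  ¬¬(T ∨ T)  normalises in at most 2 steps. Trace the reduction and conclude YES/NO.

  start: ¬¬(T ∨ T)
  [1] T ∨ T
  [2] T

Answer: YES — reaches normal form T in 2 ≤ 2 steps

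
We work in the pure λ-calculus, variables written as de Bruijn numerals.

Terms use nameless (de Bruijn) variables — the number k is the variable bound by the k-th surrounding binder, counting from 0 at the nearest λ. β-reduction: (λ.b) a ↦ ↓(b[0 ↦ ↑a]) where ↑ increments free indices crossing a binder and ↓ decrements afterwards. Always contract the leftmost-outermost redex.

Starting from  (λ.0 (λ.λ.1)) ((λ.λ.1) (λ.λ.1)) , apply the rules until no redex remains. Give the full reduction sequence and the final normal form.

  start: (λ.0 (λ.λ.1)) ((λ.λ.1) (λ.λ.1))
  step 1: (λ.λ.1) (λ.λ.1) (λ.λ.1)
  step 2: (λ.λ.λ.1) (λ.λ.1)
  step 3: λ.λ.1

Answer: normal form = λ.λ.1  (in 3 steps)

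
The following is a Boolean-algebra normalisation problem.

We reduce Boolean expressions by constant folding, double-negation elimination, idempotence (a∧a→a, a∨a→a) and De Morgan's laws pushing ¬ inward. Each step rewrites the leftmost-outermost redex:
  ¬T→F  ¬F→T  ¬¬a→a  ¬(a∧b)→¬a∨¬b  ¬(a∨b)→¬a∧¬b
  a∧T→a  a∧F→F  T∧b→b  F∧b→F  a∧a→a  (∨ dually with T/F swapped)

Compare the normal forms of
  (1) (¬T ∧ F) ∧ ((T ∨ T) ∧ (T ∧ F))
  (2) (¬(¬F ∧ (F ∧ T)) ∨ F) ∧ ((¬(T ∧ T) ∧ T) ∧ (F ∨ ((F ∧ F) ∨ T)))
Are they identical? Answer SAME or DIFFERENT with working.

Term A:
  start: (¬T ∧ F) ∧ ((T ∨ T) ∧ (T ∧ F))
  step 1: F ∧ ((T ∨ T) ∧ (T ∧ F))
  step 2: F

Term B:
  start: (¬(¬F ∧ (F ∧ T)) ∨ F) ∧ ((¬(T ∧ T) ∧ T) ∧ (F ∨ ((F ∧ F) ∨ T)))
  step 1: ¬(¬F ∧ (F ∧ T)) ∧ ((¬(T ∧ T) ∧ T) ∧ (F ∨ ((F ∧ F) ∨ T)))
  step 2: (¬¬F ∨ ¬(F ∧ T)) ∧ ((¬(T ∧ T) ∧ T) ∧ (F ∨ ((F ∧ F) ∨ T)))
  step 3: (F ∨ ¬(F ∧ T)) ∧ ((¬(T ∧ T) ∧ T) ∧ (F ∨ ((F ∧ F) ∨ T)))
  step 4: ¬(F ∧ T) ∧ ((¬(T ∧ T) ∧ T) ∧ (F ∨ ((F ∧ F) ∨ T)))
  step 5: (¬F ∨ ¬T) ∧ ((¬(T ∧ T) ∧ T) ∧ (F ∨ ((F ∧ F) ∨ T)))
  step 6: (T ∨ ¬T) ∧ ((¬(T ∧ T) ∧ T) ∧ (F ∨ ((F ∧ F) ∨ T)))
  step 7: T ∧ ((¬(T ∧ T) ∧ T) ∧ (F ∨ ((F ∧ F) ∨ T)))
  step 8: (¬(T ∧ T) ∧ T) ∧ (F ∨ ((F ∧ F) ∨ T))
  step 9: ¬(T ∧ T) ∧ (F ∨ ((F ∧ F) ∨ T))
  step 10: (¬T ∨ ¬T) ∧ (F ∨ ((F ∧ F) ∨ T))
  step 11: ¬T ∧ (F ∨ ((F ∧ F) ∨ T))
  step 12: F ∧ (F ∨ ((F ∧ F) ∨ T))
  step 13: F

Answer: SAME — A ⇓ F, B ⇓ F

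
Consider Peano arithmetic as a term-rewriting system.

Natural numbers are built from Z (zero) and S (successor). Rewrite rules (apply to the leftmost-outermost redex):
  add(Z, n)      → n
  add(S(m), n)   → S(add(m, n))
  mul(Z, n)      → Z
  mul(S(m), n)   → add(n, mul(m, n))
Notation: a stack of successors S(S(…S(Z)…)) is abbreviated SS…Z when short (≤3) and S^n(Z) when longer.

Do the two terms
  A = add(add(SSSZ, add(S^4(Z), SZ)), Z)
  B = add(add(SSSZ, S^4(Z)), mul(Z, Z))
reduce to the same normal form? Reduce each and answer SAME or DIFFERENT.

Answer: DIFFERENT — A ⇓ S^8(Z), B ⇓ S^7(Z)

Derivation:
Term A:
  start: add(add(SSSZ, add(S^4(Z), SZ)), Z)
  step 1: add(S(add(SSZ, add(S^4(Z), SZ))), Z)
  step 2: S(add(add(SSZ, add(S^4(Z), SZ)), Z))
  step 3: S(add(S(add(SZ, add(S^4(Z), SZ))), Z))
  step 4: S(S(add(add(SZ, add(S^4(Z), SZ)), Z)))
  step 5: S(S(add(S(add(Z, add(S^4(Z), SZ))), Z)))
  step 6: S(S(S(add(add(Z, add(S^4(Z), SZ)), Z))))
  step 7: S(S(S(add(add(S^4(Z), SZ), Z))))
  step 8: S(S(S(add(S(add(SSSZ, SZ)), Z))))
  step 9: S(S(S(S(add(add(SSSZ, SZ), Z)))))
  step 10: S(S(S(S(add(S(add(SSZ, SZ)), Z)))))
  step 11: S(S(S(S(S(add(add(SSZ, SZ), Z))))))
  step 12: S(S(S(S(S(add(S(add(SZ, SZ)), Z))))))
  step 13: S(S(S(S(S(S(add(add(SZ, SZ), Z)))))))
  step 14: S(S(S(S(S(S(add(S(add(Z, SZ)), Z)))))))
  step 15: S(S(S(S(S(S(S(add(add(Z, SZ), Z))))))))
  step 16: S(S(S(S(S(S(S(add(SZ, Z))))))))
  step 17: S(S(S(S(S(S(S(S(add(Z, Z)))))))))
  step 18: S^8(Z)

Term B:
  start: add(add(SSSZ, S^4(Z)), mul(Z, Z))
  step 1: add(S(add(SSZ, S^4(Z))), mul(Z, Z))
  step 2: S(add(add(SSZ, S^4(Z)), mul(Z, Z)))
  step 3: S(add(S(add(SZ, S^4(Z))), mul(Z, Z)))
  step 4: S(S(add(add(SZ, S^4(Z)), mul(Z, Z))))
  step 5: S(S(add(S(add(Z, S^4(Z))), mul(Z, Z))))
  step 6: S(S(S(add(add(Z, S^4(Z)), mul(Z, Z)))))
  step 7: S(S(S(add(S^4(Z), mul(Z, Z)))))
  step 8: S(S(S(S(add(SSSZ, mul(Z, Z))))))
  step 9: S(S(S(S(S(add(SSZ, mul(Z, Z)))))))
  step 10: S(S(S(S(S(S(add(SZ, mul(Z, Z))))))))
  step 11: S(S(S(S(S(S(S(add(Z, mul(Z, Z)))))))))
  step 12: S(S(S(S(S(S(S(mul(Z, Z))))))))
  step 13: S^7(Z)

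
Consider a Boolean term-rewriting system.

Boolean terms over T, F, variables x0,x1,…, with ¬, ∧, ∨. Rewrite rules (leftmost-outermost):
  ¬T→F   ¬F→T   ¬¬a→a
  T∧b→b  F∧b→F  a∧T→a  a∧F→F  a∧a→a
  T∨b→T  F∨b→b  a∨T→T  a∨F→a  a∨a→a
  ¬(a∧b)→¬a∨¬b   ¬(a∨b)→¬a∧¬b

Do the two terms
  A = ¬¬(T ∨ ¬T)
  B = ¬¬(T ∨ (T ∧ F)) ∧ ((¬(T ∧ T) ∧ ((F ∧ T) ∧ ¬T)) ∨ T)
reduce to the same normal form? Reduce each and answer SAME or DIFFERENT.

Term A:
  start: ¬¬(T ∨ ¬T)
  →1  T ∨ ¬T
  →2  T

Term B:
  start: ¬¬(T ∨ (T ∧ F)) ∧ ((¬(T ∧ T) ∧ ((F ∧ T) ∧ ¬T)) ∨ T)
  →1  (T ∨ (T ∧ F)) ∧ ((¬(T ∧ T) ∧ ((F ∧ T) ∧ ¬T)) ∨ T)
  →2  T ∧ ((¬(T ∧ T) ∧ ((F ∧ T) ∧ ¬T)) ∨ T)
  →3  (¬(T ∧ T) ∧ ((F ∧ T) ∧ ¬T)) ∨ T
  →4  T

Answer: SAME — A ⇓ T, B ⇓ T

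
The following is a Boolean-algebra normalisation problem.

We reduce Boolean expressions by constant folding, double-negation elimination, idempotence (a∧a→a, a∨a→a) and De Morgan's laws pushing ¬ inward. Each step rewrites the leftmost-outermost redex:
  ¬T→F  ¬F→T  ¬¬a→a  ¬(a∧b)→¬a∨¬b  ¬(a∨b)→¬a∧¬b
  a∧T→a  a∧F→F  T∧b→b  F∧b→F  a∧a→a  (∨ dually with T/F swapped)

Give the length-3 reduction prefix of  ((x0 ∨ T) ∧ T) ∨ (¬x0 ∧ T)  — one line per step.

Answer: after 3 steps: T

Reduction:
  start: ((x0 ∨ T) ∧ T) ∨ (¬x0 ∧ T)
  →1  (x0 ∨ T) ∨ (¬x0 ∧ T)
  →2  T ∨ (¬x0 ∧ T)
  →3  T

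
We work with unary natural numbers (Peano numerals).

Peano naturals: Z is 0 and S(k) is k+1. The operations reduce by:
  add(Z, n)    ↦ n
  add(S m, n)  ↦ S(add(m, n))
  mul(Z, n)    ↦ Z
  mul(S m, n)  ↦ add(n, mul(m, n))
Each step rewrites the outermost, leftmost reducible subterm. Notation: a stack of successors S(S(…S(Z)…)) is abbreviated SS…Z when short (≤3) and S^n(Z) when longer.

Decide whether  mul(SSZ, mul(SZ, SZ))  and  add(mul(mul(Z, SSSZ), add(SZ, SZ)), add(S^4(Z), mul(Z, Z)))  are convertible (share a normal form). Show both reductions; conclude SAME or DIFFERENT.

Term A:
  start: mul(SSZ, mul(SZ, SZ))
  →1  add(mul(SZ, SZ), mul(SZ, mul(SZ, SZ)))
  →2  add(add(SZ, mul(Z, SZ)), mul(SZ, mul(SZ, SZ)))
  →3  add(S(add(Z, mul(Z, SZ))), mul(SZ, mul(SZ, SZ)))
  →4  S(add(add(Z, mul(Z, SZ)), mul(SZ, mul(SZ, SZ))))
  →5  S(add(mul(Z, SZ), mul(SZ, mul(SZ, SZ))))
  →6  S(add(Z, mul(SZ, mul(SZ, SZ))))
  →7  S(mul(SZ, mul(SZ, SZ)))
  →8  S(add(mul(SZ, SZ), mul(Z, mul(SZ, SZ))))
  →9  S(add(add(SZ, mul(Z, SZ)), mul(Z, mul(SZ, SZ))))
  →10  S(add(S(add(Z, mul(Z, SZ))), mul(Z, mul(SZ, SZ))))
  →11  S(S(add(add(Z, mul(Z, SZ)), mul(Z, mul(SZ, SZ)))))
  →12  S(S(add(mul(Z, SZ), mul(Z, mul(SZ, SZ)))))
  →13  S(S(add(Z, mul(Z, mul(SZ, SZ)))))
  →14  S(S(mul(Z, mul(SZ, SZ))))
  →15  SSZ

Term B:
  start: add(mul(mul(Z, SSSZ), add(SZ, SZ)), add(S^4(Z), mul(Z, Z)))
  →1  add(mul(Z, add(SZ, SZ)), add(S^4(Z), mul(Z, Z)))
  →2  add(Z, add(S^4(Z), mul(Z, Z)))
  →3  add(S^4(Z), mul(Z, Z))
  →4  S(add(SSSZ, mul(Z, Z)))
  →5  S(S(add(SSZ, mul(Z, Z))))
  →6  S(S(S(add(SZ, mul(Z, Z)))))
  →7  S(S(S(S(add(Z, mul(Z, Z))))))
  →8  S(S(S(S(mul(Z, Z)))))
  →9  S^4(Z)

Answer: DIFFERENT — A ⇓ SSZ, B ⇓ S^4(Z)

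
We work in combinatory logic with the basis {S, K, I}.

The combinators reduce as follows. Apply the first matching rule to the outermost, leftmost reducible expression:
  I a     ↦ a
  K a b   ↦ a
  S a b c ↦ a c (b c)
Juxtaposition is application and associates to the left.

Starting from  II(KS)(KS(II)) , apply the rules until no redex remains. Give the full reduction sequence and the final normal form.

Answer: normal form = S  (in 3 steps)

Reduction:
  start: II(KS)(KS(II))
  [1] I(KS)(KS(II))
  [2] KS(KS(II))
  [3] S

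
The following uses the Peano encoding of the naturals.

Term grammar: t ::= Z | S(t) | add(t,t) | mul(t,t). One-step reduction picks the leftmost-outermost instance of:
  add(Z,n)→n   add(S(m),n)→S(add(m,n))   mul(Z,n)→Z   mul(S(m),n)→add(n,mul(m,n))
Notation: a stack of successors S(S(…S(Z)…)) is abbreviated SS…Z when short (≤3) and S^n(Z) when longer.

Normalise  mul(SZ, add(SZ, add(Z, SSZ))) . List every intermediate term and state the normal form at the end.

  start: mul(SZ, add(SZ, add(Z, SSZ)))
  [1] add(add(SZ, add(Z, SSZ)), mul(Z, add(SZ, add(Z, SSZ))))
  [2] add(S(add(Z, add(Z, SSZ))), mul(Z, add(SZ, add(Z, SSZ))))
  [3] S(add(add(Z, add(Z, SSZ)), mul(Z, add(SZ, add(Z, SSZ)))))
  [4] S(add(add(Z, SSZ), mul(Z, add(SZ, add(Z, SSZ)))))
  [5] S(add(SSZ, mul(Z, add(SZ, add(Z, SSZ)))))
  [6] S(S(add(SZ, mul(Z, add(SZ, add(Z, SSZ))))))
  [7] S(S(S(add(Z, mul(Z, add(SZ, add(Z, SSZ)))))))
  [8] S(S(S(mul(Z, add(SZ, add(Z, SSZ))))))
  [9] SSSZ

Answer: normal form = SSSZ  (in 9 steps)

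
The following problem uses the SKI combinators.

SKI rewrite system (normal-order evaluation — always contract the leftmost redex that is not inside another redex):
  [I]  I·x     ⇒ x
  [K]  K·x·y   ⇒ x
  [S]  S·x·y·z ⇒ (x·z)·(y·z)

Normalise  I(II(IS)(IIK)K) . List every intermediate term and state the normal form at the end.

  start: I(II(IS)(IIK)K)
  step 1: II(IS)(IIK)K
  step 2: I(IS)(IIK)K
  step 3: IS(IIK)K
  step 4: S(IIK)K
  step 5: S(IK)K
  step 6: SKK

Answer: normal form = SKK  (in 6 steps)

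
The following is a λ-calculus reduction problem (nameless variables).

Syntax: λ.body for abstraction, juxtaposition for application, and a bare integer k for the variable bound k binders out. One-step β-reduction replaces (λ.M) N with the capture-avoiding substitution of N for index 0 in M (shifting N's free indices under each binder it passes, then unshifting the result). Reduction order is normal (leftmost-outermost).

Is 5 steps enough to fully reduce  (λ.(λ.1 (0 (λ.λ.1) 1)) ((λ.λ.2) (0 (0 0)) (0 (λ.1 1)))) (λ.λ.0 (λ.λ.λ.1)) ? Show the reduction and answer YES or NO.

Answer: YES — reaches normal form λ.0 (λ.λ.λ.1) in 3 ≤ 5 steps

Derivation:
  start: (λ.(λ.1 (0 (λ.λ.1) 1)) ((λ.λ.2) (0 (0 0)) (0 (λ.1 1)))) (λ.λ.0 (λ.λ.λ.1))
  →1  (λ.(λ.λ.0 (λ.λ.λ.1)) (0 (λ.λ.1) (λ.λ.0 (λ.λ.λ.1)))) ((λ.λ.λ.λ.0 (λ.λ.λ.1)) ((λ.λ.0 (λ.λ.λ.1)) ((λ.λ.0 (λ.λ.λ.1)) (λ.λ.0 (λ.λ.λ.1)))) ((λ.λ.0 (λ.λ.λ.1)) (λ.(λ.λ.0 (λ.λ.λ.1)) (λ.λ.0 (λ.λ.λ.1)))))
  →2  (λ.λ.0 (λ.λ.λ.1)) ((λ.λ.λ.λ.0 (λ.λ.λ.1)) ((λ.λ.0 (λ.λ.λ.1)) ((λ.λ.0 (λ.λ.λ.1)) (λ.λ.0 (λ.λ.λ.1)))) ((λ.λ.0 (λ.λ.λ.1)) (λ.(λ.λ.0 (λ.λ.λ.1)) (λ.λ.0 (λ.λ.λ.1)))) (λ.λ.1) (λ.λ.0 (λ.λ.λ.1)))
  →3  λ.0 (λ.λ.λ.1)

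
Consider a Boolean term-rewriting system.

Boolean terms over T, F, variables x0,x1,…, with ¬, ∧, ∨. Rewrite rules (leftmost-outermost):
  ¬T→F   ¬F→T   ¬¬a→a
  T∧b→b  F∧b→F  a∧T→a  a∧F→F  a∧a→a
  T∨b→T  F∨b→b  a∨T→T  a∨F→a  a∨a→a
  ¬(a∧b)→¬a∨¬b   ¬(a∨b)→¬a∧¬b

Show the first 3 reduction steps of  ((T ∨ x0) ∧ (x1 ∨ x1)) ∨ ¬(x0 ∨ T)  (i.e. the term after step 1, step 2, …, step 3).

Answer: after 3 steps: x1 ∨ ¬(x0 ∨ T)

Working:
  start: ((T ∨ x0) ∧ (x1 ∨ x1)) ∨ ¬(x0 ∨ T)
  step 1: (T ∧ (x1 ∨ x1)) ∨ ¬(x0 ∨ T)
  step 2: (x1 ∨ x1) ∨ ¬(x0 ∨ T)
  step 3: x1 ∨ ¬(x0 ∨ T)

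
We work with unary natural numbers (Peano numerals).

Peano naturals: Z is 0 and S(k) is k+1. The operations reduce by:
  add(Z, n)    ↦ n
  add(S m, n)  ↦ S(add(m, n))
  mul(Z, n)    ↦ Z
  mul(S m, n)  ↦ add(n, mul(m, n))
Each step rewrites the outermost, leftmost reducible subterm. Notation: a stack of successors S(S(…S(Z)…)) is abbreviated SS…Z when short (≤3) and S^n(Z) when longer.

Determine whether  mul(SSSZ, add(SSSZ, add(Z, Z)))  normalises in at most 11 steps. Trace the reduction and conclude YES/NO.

  start: mul(SSSZ, add(SSSZ, add(Z, Z)))
  [1] add(add(SSSZ, add(Z, Z)), mul(SSZ, add(SSSZ, add(Z, Z))))
  [2] add(S(add(SSZ, add(Z, Z))), mul(SSZ, add(SSSZ, add(Z, Z))))
  [3] S(add(add(SSZ, add(Z, Z)), mul(SSZ, add(SSSZ, add(Z, Z)))))
  [4] S(add(S(add(SZ, add(Z, Z))), mul(SSZ, add(SSSZ, add(Z, Z)))))
  [5] S(S(add(add(SZ, add(Z, Z)), mul(SSZ, add(SSSZ, add(Z, Z))))))
  [6] S(S(add(S(add(Z, add(Z, Z))), mul(SSZ, add(SSSZ, add(Z, Z))))))
  [7] S(S(S(add(add(Z, add(Z, Z)), mul(SSZ, add(SSSZ, add(Z, Z)))))))
  [8] S(S(S(add(add(Z, Z), mul(SSZ, add(SSSZ, add(Z, Z)))))))
  [9] S(S(S(add(Z, mul(SSZ, add(SSSZ, add(Z, Z)))))))
  [10] S(S(S(mul(SSZ, add(SSSZ, add(Z, Z))))))
  [11] S(S(S(add(add(SSSZ, add(Z, Z)), mul(SZ, add(SSSZ, add(Z, Z)))))))

Answer: NO — after 11 steps the term is S(S(S(add(add(SSSZ, add(Z, Z)), mul(SZ, add(SSSZ, add(Z, Z))))))), not yet normal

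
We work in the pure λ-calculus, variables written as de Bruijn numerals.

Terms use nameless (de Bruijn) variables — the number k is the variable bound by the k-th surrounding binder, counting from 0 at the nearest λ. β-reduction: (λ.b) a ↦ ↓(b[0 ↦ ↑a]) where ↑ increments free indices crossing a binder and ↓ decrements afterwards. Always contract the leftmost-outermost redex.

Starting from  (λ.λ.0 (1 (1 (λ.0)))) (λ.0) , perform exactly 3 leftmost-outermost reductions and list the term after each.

Answer: after 3 steps: λ.0 (λ.0)

Working:
  start: (λ.λ.0 (1 (1 (λ.0)))) (λ.0)
  [1] λ.0 ((λ.0) ((λ.0) (λ.0)))
  [2] λ.0 ((λ.0) (λ.0))
  [3] λ.0 (λ.0)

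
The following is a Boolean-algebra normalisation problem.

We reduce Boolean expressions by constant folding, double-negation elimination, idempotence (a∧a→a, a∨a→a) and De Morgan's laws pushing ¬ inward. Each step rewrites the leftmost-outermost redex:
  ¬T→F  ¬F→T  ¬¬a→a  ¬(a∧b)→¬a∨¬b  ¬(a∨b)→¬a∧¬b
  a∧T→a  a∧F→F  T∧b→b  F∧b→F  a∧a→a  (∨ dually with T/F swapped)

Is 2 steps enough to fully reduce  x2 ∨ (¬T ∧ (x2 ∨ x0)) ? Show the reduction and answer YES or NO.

  start: x2 ∨ (¬T ∧ (x2 ∨ x0))
  [1] x2 ∨ (F ∧ (x2 ∨ x0))
  [2] x2 ∨ F

Answer: NO — after 2 steps the term is x2 ∨ F, not yet normal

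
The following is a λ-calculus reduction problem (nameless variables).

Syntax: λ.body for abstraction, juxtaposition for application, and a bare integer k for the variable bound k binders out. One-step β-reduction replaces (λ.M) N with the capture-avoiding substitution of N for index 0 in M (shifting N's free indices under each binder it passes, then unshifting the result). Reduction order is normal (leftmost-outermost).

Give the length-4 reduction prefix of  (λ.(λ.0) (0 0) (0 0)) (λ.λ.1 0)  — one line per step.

  start: (λ.(λ.0) (0 0) (0 0)) (λ.λ.1 0)
  step 1: (λ.0) ((λ.λ.1 0) (λ.λ.1 0)) ((λ.λ.1 0) (λ.λ.1 0))
  step 2: (λ.λ.1 0) (λ.λ.1 0) ((λ.λ.1 0) (λ.λ.1 0))
  step 3: (λ.(λ.λ.1 0) 0) ((λ.λ.1 0) (λ.λ.1 0))
  step 4: (λ.λ.1 0) ((λ.λ.1 0) (λ.λ.1 0))

Answer: after 4 steps: (λ.λ.1 0) ((λ.λ.1 0) (λ.λ.1 0))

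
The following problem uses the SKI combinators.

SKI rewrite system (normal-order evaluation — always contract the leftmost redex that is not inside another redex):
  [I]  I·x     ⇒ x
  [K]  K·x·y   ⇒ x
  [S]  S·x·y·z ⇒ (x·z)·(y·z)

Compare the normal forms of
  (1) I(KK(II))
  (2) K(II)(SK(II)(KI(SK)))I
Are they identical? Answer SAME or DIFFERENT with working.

Term A:
  start: I(KK(II))
  [1] KK(II)
  [2] K

Term B:
  start: K(II)(SK(II)(KI(SK)))I
  [1] III
  [2] II
  [3] I

Answer: DIFFERENT — A ⇓ K, B ⇓ I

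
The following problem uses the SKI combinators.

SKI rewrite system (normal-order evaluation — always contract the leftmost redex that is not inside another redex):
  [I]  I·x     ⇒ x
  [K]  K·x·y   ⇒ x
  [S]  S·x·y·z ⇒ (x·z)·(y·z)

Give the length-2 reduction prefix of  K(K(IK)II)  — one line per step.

Answer: after 2 steps: K(KI)

Working:
  start: K(K(IK)II)
  [1] K(IKI)
  [2] K(KI)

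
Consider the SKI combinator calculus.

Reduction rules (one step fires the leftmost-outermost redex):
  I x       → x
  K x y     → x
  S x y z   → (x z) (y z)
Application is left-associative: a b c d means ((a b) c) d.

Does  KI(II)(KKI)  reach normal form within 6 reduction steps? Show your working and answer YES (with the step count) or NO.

  start: KI(II)(KKI)
  →1  I(KKI)
  →2  KKI
  →3  K

Answer: YES — reaches normal form K in 3 ≤ 6 steps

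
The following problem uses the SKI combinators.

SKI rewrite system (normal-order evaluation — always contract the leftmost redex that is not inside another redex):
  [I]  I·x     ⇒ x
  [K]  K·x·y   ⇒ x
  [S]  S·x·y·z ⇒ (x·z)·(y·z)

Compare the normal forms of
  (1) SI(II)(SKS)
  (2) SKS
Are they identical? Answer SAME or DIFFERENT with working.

Answer: SAME — A ⇓ SKS, B ⇓ SKS

Derivation:
Term A:
  start: SI(II)(SKS)
  step 1: I(SKS)(II(SKS))
  step 2: SKS(II(SKS))
  step 3: K(II(SKS))(S(II(SKS)))
  step 4: II(SKS)
  step 5: I(SKS)
  step 6: SKS

Term B:
  start: SKS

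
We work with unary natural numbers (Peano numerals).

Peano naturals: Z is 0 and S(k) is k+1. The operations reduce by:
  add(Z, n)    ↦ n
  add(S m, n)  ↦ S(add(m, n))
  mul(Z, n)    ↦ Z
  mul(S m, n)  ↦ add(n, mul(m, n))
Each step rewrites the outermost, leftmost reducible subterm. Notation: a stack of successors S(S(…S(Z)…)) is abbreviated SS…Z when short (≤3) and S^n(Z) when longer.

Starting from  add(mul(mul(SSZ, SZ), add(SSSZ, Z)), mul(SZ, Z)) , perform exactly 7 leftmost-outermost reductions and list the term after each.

  start: add(mul(mul(SSZ, SZ), add(SSSZ, Z)), mul(SZ, Z))
  step 1: add(mul(add(SZ, mul(SZ, SZ)), add(SSSZ, Z)), mul(SZ, Z))
  step 2: add(mul(S(add(Z, mul(SZ, SZ))), add(SSSZ, Z)), mul(SZ, Z))
  step 3: add(add(add(SSSZ, Z), mul(add(Z, mul(SZ, SZ)), add(SSSZ, Z))), mul(SZ, Z))
  step 4: add(add(S(add(SSZ, Z)), mul(add(Z, mul(SZ, SZ)), add(SSSZ, Z))), mul(SZ, Z))
  step 5: add(S(add(add(SSZ, Z), mul(add(Z, mul(SZ, SZ)), add(SSSZ, Z)))), mul(SZ, Z))
  step 6: S(add(add(add(SSZ, Z), mul(add(Z, mul(SZ, SZ)), add(SSSZ, Z))), mul(SZ, Z)))
  step 7: S(add(add(S(add(SZ, Z)), mul(add(Z, mul(SZ, SZ)), add(SSSZ, Z))), mul(SZ, Z)))

Answer: after 7 steps: S(add(add(S(add(SZ, Z)), mul(add(Z, mul(SZ, SZ)), add(SSSZ, Z))), mul(SZ, Z)))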